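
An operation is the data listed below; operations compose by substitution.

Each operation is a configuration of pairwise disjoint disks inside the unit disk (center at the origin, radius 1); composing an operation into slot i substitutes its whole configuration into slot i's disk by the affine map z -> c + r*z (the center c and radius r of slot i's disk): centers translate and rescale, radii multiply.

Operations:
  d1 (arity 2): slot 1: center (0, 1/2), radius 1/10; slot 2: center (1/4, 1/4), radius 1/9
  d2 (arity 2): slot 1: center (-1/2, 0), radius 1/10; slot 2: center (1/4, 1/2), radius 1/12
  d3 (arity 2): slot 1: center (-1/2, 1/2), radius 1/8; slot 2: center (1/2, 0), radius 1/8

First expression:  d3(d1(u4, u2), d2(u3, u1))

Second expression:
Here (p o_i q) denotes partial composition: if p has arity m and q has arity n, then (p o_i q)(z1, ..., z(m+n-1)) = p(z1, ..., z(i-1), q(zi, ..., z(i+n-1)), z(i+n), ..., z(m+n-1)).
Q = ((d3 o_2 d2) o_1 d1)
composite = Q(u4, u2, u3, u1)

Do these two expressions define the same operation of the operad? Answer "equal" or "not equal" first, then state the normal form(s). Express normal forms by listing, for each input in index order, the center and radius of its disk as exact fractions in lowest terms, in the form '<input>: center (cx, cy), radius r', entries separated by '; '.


equal — both sides give u1: center (17/32, 1/16), radius 1/96; u2: center (-15/32, 17/32), radius 1/72; u3: center (7/16, 0), radius 1/80; u4: center (-1/2, 9/16), radius 1/80


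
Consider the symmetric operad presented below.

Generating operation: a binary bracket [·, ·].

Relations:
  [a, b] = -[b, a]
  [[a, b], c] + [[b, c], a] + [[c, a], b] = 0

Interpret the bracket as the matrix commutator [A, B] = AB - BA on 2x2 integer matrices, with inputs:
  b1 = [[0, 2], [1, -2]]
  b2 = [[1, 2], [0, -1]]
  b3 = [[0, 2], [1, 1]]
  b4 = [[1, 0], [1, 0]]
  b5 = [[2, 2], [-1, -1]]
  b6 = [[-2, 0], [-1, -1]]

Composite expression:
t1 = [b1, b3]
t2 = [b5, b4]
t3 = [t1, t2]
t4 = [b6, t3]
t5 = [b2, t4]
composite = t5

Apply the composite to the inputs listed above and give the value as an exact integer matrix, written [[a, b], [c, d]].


[[96, 144], [-96, -96]]

[b1, b3] = [[0, 6], [-3, 0]]
[b5, b4] = [[2, -2], [-4, -2]]
[[b1, b3], [b5, b4]] = [[-30, -24], [-12, 30]]
[b6, [[b1, b3], [b5, b4]]] = [[-24, 24], [48, 24]]
[b2, [b6, [[b1, b3], [b5, b4]]]] = [[96, 144], [-96, -96]]


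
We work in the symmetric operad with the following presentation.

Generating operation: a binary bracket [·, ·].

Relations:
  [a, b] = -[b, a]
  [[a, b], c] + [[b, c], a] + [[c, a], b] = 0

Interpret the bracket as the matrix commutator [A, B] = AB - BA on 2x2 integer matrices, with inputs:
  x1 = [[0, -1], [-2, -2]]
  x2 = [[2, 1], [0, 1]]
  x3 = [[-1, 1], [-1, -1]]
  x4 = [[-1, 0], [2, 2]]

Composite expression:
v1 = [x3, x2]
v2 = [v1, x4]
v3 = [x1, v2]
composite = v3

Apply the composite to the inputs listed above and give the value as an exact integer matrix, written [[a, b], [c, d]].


[[-5, -10], [10, 5]]

[x3, x2] = [[1, -1], [-1, -1]]
[[x3, x2], x4] = [[-2, -3], [-1, 2]]
[x1, [[x3, x2], x4]] = [[-5, -10], [10, 5]]


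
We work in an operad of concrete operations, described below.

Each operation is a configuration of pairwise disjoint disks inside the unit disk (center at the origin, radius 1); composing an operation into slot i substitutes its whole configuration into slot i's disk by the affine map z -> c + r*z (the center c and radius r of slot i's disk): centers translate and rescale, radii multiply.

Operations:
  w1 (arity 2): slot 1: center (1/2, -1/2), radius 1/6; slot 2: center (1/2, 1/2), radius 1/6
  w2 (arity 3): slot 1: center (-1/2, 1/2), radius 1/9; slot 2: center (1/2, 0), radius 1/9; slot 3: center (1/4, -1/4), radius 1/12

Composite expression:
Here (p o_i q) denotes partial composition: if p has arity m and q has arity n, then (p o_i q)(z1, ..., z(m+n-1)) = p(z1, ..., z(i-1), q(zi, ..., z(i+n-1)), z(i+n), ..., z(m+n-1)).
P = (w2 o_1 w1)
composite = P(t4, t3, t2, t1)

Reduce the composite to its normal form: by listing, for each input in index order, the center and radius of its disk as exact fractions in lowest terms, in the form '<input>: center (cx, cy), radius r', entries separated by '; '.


Nesting under w2 composes maps z -> c + r*z down each t-path.
tracing t4 down its 2-map path: center (-4/9, 4/9), radius 1/54
tracing t3 down its 2-map path: center (-4/9, 5/9), radius 1/54
tracing t2 down its 1-map path: center (1/2, 0), radius 1/9
tracing t1 down its 1-map path: center (1/4, -1/4), radius 1/12

t1: center (1/4, -1/4), radius 1/12; t2: center (1/2, 0), radius 1/9; t3: center (-4/9, 5/9), radius 1/54; t4: center (-4/9, 4/9), radius 1/54


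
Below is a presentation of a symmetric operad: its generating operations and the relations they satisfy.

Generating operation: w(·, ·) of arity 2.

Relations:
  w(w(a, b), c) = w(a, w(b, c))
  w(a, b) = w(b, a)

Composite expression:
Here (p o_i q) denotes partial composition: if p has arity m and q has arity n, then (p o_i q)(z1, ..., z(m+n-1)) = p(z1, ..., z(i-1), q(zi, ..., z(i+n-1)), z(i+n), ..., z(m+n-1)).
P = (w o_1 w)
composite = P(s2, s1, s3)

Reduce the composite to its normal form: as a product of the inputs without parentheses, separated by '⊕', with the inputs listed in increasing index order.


s1 ⊕ s2 ⊕ s3

With w associative and commutative, the s-input set is all that matters.
w(s2, s1) linearizes to s2 ⊕ s1
w(w(s2, s1), s3) linearizes to s2 ⊕ s1 ⊕ s3
reordering the factors by index: s1 ⊕ s2 ⊕ s3


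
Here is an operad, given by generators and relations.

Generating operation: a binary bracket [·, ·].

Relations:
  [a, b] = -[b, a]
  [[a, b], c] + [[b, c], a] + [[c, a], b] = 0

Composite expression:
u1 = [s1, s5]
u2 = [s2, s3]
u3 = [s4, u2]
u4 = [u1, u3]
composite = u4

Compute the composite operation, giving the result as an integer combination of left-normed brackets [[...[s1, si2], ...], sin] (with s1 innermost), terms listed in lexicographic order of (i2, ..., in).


In the tensor algebra, words opening s1 carry the s1-anchored form.
Composite bracket: [[s1, s5], [s4, [s2, s3]]]
Under [a, b] = ab - ba we get 16 signed associative words (2^4 = 16).
Coefficients come from the s1-initial words:
  from s1s5s2s3s4, sign -1: term -[[[[s1, s5], s2], s3], s4]
  from s1s5s3s2s4, sign +1: term +[[[[s1, s5], s3], s2], s4]
  from s1s5s4s2s3, sign +1: term +[[[[s1, s5], s4], s2], s3]
  from s1s5s4s3s2, sign -1: term -[[[[s1, s5], s4], s3], s2]

-[[[[s1, s5], s2], s3], s4] + [[[[s1, s5], s3], s2], s4] + [[[[s1, s5], s4], s2], s3] - [[[[s1, s5], s4], s3], s2]


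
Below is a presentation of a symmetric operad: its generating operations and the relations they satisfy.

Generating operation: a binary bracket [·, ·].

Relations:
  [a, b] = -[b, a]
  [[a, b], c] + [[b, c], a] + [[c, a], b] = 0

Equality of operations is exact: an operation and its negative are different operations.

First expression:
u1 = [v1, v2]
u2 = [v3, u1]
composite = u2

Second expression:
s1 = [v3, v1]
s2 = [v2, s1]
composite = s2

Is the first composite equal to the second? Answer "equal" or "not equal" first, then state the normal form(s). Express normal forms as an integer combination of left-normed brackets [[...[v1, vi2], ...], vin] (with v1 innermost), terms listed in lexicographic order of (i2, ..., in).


not equal; the first gives -[[v1, v2], v3] and the second [[v1, v3], v2]

In normal form, the first expression is -[[v1, v2], v3]
In normal form, the second expression is [[v1, v3], v2]
Different reductions; not equal.


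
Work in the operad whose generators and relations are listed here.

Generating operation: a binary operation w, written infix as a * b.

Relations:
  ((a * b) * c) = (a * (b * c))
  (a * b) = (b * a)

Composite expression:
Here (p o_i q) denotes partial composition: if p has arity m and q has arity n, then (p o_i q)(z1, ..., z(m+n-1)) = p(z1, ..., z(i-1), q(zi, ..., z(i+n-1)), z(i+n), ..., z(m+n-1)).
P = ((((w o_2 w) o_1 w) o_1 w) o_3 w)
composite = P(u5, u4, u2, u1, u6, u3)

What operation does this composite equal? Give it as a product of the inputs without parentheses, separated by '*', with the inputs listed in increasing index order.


u1 * u2 * u3 * u4 * u5 * u6

With w associative and commutative, the u-input set is all that matters.
(u5 * u4) collapses to u5 * u4
(u2 * u1) collapses to u2 * u1
((u5 * u4) * (u2 * u1)) collapses to u5 * u4 * u2 * u1
(u6 * u3) collapses to u6 * u3
(((u5 * u4) * (u2 * u1)) * (u6 * u3)) collapses to u5 * u4 * u2 * u1 * u6 * u3
rearranged into index order: u1 * u2 * u3 * u4 * u5 * u6


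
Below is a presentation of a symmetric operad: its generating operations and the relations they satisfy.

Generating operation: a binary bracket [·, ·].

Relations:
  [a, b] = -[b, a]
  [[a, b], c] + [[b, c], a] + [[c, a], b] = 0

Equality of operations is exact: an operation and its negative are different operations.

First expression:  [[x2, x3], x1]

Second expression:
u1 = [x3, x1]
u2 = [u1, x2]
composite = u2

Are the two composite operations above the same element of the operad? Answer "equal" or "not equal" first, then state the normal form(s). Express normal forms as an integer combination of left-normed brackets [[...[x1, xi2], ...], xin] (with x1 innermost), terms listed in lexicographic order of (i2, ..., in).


not equal; first: -[[x1, x2], x3] + [[x1, x3], x2]; second: -[[x1, x3], x2]

In normal form, the first expression is -[[x1, x2], x3] + [[x1, x3], x2]
In normal form, the second expression is -[[x1, x3], x2]
They disagree, so not equal.


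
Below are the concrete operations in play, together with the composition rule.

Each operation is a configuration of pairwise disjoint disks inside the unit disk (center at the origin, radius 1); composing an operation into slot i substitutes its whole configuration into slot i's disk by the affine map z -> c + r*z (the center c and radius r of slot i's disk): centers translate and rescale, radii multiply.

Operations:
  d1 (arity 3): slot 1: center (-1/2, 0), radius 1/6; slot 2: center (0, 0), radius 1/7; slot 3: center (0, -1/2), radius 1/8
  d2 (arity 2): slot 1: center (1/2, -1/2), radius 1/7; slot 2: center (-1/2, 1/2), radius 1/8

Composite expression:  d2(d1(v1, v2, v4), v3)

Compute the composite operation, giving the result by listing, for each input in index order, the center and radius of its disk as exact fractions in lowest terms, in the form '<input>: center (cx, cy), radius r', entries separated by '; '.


v1: center (3/7, -1/2), radius 1/42; v2: center (1/2, -1/2), radius 1/49; v3: center (-1/2, 1/2), radius 1/8; v4: center (1/2, -4/7), radius 1/56

Each v-disk chains the slot maps above it in d2; radii multiply.
input v1: applying the 2 nested substitutions gives center (3/7, -1/2), radius 1/42
input v2: applying the 2 nested substitutions gives center (1/2, -1/2), radius 1/49
input v4: applying the 2 nested substitutions gives center (1/2, -4/7), radius 1/56
input v3: applying the 1 nested substitution gives center (-1/2, 1/2), radius 1/8


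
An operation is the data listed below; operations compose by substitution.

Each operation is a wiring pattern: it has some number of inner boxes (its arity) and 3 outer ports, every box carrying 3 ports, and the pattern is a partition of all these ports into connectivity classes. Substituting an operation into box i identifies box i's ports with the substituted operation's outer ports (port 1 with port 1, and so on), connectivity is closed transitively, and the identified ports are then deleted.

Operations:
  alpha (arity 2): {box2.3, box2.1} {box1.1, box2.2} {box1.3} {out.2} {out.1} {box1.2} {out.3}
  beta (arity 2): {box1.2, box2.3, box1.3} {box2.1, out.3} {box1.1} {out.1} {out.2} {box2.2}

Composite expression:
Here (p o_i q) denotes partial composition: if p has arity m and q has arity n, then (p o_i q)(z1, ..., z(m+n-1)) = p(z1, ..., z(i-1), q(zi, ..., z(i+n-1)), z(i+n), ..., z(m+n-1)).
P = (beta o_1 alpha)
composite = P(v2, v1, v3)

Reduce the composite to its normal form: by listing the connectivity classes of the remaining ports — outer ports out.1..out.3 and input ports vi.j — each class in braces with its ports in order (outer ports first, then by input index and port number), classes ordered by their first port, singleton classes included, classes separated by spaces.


{out.1} {out.2} {out.3, v3.1} {v1.1, v1.3} {v1.2, v2.1} {v2.2} {v2.3} {v3.2} {v3.3}

After gluing at beta, chains via deleted ports link the v-ports.
the subtree at alpha composes to {out.1} {out.2} {out.3} {v1.1, v1.3} {v1.2, v2.1} {v2.2} {v2.3} on (v2, v1); out.j = own outer ports
the subtree at beta composes to {out.1} {out.2} {out.3, v3.1} {v1.1, v1.3} {v1.2, v2.1} {v2.2} {v2.3} {v3.2} {v3.3} on (v2, v1, v3); out.j = own outer ports


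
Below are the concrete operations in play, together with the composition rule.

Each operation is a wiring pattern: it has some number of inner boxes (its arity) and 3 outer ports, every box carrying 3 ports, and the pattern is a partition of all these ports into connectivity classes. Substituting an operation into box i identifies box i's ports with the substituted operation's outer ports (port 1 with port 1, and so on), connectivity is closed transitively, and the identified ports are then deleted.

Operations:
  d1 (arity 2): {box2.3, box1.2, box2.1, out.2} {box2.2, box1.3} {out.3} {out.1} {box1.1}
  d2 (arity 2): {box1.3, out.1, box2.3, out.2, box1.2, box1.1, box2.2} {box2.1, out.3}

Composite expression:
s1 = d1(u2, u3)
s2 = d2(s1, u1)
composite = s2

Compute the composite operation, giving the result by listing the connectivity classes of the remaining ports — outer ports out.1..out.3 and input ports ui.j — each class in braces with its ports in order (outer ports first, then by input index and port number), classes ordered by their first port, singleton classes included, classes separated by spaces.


{out.1, out.2, u1.2, u1.3, u2.2, u3.1, u3.3} {out.3, u1.1} {u2.1} {u2.3, u3.2}


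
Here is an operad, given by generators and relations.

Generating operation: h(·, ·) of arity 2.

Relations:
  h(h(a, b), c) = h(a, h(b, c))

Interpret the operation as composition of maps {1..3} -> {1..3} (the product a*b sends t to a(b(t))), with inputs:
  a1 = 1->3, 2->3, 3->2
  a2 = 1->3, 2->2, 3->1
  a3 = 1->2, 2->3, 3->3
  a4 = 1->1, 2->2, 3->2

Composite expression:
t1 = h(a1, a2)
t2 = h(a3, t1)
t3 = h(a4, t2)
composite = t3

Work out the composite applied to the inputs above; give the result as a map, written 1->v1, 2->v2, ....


1->2, 2->2, 3->2

h(a1, a2) = 1->2, 2->3, 3->3
h(a3, h(a1, a2)) = 1->3, 2->3, 3->3
h(a4, h(a3, h(a1, a2))) = 1->2, 2->2, 3->2


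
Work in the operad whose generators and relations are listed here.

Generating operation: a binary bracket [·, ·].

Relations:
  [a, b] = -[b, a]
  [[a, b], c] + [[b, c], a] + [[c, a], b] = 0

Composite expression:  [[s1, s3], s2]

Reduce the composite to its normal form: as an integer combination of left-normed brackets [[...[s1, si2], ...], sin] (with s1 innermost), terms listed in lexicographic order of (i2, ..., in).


[[s1, s3], s2]

In the tensor algebra, words opening s1 carry the s1-anchored form.
Composite bracket: [[s1, s3], s2]
Full expansion: 4 signed words from ab - ba (2^2 = 4).
Words beginning with s1 determine it all:
  s1s3s2 appears with sign +1, giving the term +[[s1, s3], s2]


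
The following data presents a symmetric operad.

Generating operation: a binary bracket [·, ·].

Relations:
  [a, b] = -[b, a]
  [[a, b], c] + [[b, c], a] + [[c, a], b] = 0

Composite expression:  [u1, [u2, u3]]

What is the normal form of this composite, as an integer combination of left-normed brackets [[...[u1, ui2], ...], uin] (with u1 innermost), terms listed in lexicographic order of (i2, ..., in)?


[[u1, u2], u3] - [[u1, u3], u2]

Left-normed coefficients sit on the u1-initial expansion words.
Composite bracket: [u1, [u2, u3]]
Full expansion: 4 signed words from ab - ba (2^2 = 4).
Coefficients come from the u1-initial words:
  word u1u2u3 has sign +1, contributing +[[u1, u2], u3]
  word u1u3u2 has sign -1, contributing -[[u1, u3], u2]


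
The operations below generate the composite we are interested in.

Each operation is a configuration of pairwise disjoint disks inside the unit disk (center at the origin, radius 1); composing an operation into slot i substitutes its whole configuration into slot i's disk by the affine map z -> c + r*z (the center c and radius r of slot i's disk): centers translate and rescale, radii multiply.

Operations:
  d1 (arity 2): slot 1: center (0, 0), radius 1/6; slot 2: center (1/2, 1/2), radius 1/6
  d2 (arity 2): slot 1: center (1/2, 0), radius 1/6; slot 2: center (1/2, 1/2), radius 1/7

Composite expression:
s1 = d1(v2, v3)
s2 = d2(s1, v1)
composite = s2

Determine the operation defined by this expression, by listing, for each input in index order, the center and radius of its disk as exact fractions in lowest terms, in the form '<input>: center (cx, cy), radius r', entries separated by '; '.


v1: center (1/2, 1/2), radius 1/7; v2: center (1/2, 0), radius 1/36; v3: center (7/12, 1/12), radius 1/36

Below d2, radii multiply path by path; the v-disk centers shift.
input v2: applying the 2 nested substitutions gives center (1/2, 0), radius 1/36
input v3: applying the 2 nested substitutions gives center (7/12, 1/12), radius 1/36
input v1: applying the 1 nested substitution gives center (1/2, 1/2), radius 1/7


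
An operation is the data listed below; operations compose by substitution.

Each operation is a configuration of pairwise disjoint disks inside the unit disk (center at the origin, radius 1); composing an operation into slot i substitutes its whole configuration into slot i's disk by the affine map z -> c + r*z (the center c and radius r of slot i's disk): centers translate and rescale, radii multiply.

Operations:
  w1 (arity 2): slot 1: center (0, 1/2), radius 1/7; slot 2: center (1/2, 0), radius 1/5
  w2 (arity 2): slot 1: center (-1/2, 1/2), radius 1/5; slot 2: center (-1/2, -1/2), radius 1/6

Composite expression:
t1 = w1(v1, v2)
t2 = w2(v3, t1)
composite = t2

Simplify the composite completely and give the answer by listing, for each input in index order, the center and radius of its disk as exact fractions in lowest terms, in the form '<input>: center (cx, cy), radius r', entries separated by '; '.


v1: center (-1/2, -5/12), radius 1/42; v2: center (-5/12, -1/2), radius 1/30; v3: center (-1/2, 1/2), radius 1/5

Nesting under w2 composes maps z -> c + r*z down each v-path.
for v3, the 1-step affine chain lands on center (-1/2, 1/2), radius 1/5
for v1, the 2-step affine chain lands on center (-1/2, -5/12), radius 1/42
for v2, the 2-step affine chain lands on center (-5/12, -1/2), radius 1/30


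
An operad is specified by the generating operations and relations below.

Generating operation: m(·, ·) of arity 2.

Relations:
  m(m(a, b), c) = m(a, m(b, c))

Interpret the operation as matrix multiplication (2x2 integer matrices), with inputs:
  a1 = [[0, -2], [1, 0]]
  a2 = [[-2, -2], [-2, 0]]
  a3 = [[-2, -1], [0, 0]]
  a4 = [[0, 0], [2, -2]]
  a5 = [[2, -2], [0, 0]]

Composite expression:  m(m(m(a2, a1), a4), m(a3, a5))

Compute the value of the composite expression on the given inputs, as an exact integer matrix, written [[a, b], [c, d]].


[[-32, 32], [-32, 32]]

m(a2, a1) = [[-2, 4], [0, 4]]
m(m(a2, a1), a4) = [[8, -8], [8, -8]]
m(a3, a5) = [[-4, 4], [0, 0]]
m(m(m(a2, a1), a4), m(a3, a5)) = [[-32, 32], [-32, 32]]


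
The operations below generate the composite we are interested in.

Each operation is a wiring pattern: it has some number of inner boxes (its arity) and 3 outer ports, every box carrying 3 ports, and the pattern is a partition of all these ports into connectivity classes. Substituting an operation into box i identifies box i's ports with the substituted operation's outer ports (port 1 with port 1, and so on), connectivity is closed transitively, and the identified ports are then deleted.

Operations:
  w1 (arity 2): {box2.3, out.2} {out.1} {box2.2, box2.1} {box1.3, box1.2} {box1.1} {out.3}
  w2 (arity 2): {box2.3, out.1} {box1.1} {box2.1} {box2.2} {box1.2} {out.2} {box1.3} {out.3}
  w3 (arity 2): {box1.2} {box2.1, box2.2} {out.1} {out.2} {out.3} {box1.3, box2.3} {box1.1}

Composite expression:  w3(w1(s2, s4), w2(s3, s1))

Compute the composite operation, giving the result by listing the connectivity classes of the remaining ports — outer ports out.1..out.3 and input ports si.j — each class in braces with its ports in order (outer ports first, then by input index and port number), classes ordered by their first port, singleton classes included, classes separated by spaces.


{out.1} {out.2} {out.3} {s1.1} {s1.2} {s1.3} {s2.1} {s2.2, s2.3} {s3.1} {s3.2} {s3.3} {s4.1, s4.2} {s4.3}


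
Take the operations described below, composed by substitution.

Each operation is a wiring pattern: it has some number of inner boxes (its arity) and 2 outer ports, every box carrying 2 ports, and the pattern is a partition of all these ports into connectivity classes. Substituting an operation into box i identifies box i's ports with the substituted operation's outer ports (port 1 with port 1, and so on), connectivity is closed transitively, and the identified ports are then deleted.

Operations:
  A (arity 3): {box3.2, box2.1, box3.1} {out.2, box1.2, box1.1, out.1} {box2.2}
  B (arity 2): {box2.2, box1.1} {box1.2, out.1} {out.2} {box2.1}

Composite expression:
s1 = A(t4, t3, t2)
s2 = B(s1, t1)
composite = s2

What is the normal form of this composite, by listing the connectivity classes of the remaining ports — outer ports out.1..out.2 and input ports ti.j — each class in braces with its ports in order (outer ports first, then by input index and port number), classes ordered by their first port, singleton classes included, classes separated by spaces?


Treat the ports identified at B as solder joints: merge, then drop.
after A, the pattern on (t4, t3, t2) reads {out.1, out.2, t4.1, t4.2} {t2.1, t2.2, t3.1} {t3.2} (out.j = its outer ports)
after B, the pattern on (t4, t3, t2, t1) reads {out.1, t1.2, t4.1, t4.2} {out.2} {t1.1} {t2.1, t2.2, t3.1} {t3.2} (out.j = its outer ports)

{out.1, t1.2, t4.1, t4.2} {out.2} {t1.1} {t2.1, t2.2, t3.1} {t3.2}


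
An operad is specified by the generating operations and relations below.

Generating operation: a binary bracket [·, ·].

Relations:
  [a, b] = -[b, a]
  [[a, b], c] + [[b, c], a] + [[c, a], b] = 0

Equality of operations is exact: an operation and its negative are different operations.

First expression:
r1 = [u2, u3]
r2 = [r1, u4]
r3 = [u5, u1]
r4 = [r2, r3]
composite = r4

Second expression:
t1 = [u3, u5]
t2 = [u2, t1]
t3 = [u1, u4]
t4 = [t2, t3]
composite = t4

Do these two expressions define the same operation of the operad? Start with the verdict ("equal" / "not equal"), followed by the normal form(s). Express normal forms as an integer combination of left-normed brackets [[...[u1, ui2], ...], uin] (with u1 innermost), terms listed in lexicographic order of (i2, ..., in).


The first expression reduces to [[[[u1, u5], u2], u3], u4] - [[[[u1, u5], u3], u2], u4] - [[[[u1, u5], u4], u2], u3] + [[[[u1, u5], u4], u3], u2]
The second expression reduces to -[[[[u1, u4], u2], u3], u5] + [[[[u1, u4], u2], u5], u3] + [[[[u1, u4], u3], u5], u2] - [[[[u1, u4], u5], u3], u2]
The forms do not match — not equal.

not equal — first [[[[u1, u5], u2], u3], u4] - [[[[u1, u5], u3], u2], u4] - [[[[u1, u5], u4], u2], u3] + [[[[u1, u5], u4], u3], u2], second -[[[[u1, u4], u2], u3], u5] + [[[[u1, u4], u2], u5], u3] + [[[[u1, u4], u3], u5], u2] - [[[[u1, u4], u5], u3], u2]


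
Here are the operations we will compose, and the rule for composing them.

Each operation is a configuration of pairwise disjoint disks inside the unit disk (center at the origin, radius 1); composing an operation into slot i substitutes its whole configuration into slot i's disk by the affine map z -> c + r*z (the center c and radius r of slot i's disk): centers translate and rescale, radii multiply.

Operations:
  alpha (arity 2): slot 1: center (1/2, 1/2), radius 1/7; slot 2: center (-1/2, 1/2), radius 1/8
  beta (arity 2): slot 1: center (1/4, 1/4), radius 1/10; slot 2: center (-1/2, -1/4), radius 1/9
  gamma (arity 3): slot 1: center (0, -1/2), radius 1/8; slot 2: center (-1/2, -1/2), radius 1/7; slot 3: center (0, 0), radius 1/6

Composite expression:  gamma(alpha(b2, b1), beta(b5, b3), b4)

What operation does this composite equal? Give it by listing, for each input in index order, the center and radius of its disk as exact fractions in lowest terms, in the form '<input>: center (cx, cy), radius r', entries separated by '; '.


b1: center (-1/16, -7/16), radius 1/64; b2: center (1/16, -7/16), radius 1/56; b3: center (-4/7, -15/28), radius 1/63; b4: center (0, 0), radius 1/6; b5: center (-13/28, -13/28), radius 1/70

Below gamma, radii multiply path by path; the b-disk centers shift.
input b2: applying the 2 nested substitutions gives center (1/16, -7/16), radius 1/56
input b1: applying the 2 nested substitutions gives center (-1/16, -7/16), radius 1/64
input b5: applying the 2 nested substitutions gives center (-13/28, -13/28), radius 1/70
input b3: applying the 2 nested substitutions gives center (-4/7, -15/28), radius 1/63
input b4: applying the 1 nested substitution gives center (0, 0), radius 1/6


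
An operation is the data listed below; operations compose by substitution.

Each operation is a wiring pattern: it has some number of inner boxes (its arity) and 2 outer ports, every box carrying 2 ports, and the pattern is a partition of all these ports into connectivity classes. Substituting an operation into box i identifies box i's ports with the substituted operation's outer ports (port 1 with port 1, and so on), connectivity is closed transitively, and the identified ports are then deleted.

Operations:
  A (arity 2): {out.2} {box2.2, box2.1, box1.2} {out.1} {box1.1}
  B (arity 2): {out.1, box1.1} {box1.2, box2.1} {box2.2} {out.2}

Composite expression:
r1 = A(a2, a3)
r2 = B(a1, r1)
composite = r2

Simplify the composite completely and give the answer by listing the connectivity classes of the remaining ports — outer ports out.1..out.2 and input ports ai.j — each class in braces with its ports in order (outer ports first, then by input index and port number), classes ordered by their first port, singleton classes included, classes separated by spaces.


{out.1, a1.1} {out.2} {a1.2} {a2.1} {a2.2, a3.1, a3.2}

Reachability decides: close wires over B-identified ports.
the subtree at A composes to {out.1} {out.2} {a2.1} {a2.2, a3.1, a3.2} on (a2, a3); out.j = own outer ports
the subtree at B composes to {out.1, a1.1} {out.2} {a1.2} {a2.1} {a2.2, a3.1, a3.2} on (a1, a2, a3); out.j = own outer ports


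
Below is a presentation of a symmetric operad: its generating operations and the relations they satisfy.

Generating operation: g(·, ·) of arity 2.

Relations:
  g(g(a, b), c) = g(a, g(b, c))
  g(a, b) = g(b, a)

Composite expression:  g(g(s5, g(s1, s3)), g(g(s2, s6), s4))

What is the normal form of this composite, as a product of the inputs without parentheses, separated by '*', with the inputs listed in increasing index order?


s1 * s2 * s3 * s4 * s5 * s6

Any arrangement under g is one operation, so sort the s-inputs.
g(s1, s3) reduces to s1 * s3
g(s5, g(s1, s3)) reduces to s5 * s1 * s3
g(s2, s6) reduces to s2 * s6
g(g(s2, s6), s4) reduces to s2 * s6 * s4
g(g(s5, g(s1, s3)), g(g(s2, s6), s4)) reduces to s5 * s1 * s3 * s2 * s6 * s4
sorting the factors by input index: s1 * s2 * s3 * s4 * s5 * s6


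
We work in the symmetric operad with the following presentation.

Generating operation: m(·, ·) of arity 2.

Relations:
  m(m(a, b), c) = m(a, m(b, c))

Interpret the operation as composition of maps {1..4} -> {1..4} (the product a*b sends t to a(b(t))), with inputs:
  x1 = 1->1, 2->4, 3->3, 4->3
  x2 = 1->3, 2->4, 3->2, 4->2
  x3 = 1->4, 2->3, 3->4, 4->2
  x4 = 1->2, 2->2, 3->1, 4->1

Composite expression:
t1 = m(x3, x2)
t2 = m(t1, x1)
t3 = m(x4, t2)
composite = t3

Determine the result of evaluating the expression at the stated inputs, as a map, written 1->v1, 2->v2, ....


1->1, 2->1, 3->1, 4->1

m(x3, x2) = 1->4, 2->2, 3->3, 4->3
m(m(x3, x2), x1) = 1->4, 2->3, 3->3, 4->3
m(x4, m(m(x3, x2), x1)) = 1->1, 2->1, 3->1, 4->1


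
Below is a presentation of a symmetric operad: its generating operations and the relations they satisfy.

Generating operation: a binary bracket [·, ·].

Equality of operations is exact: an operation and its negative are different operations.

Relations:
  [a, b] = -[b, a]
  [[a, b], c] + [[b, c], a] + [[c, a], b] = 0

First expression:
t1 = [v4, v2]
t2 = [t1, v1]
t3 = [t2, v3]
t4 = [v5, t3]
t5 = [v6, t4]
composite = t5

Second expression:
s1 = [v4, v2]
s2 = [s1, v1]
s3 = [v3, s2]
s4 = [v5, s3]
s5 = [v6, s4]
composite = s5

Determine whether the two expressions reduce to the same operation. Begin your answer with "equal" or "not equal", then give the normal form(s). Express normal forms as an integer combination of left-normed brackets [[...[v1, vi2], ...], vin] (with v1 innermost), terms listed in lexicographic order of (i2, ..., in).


Reducing the first expression gives [[[[[v1, v2], v4], v3], v5], v6] - [[[[[v1, v4], v2], v3], v5], v6]
Reducing the second expression gives -[[[[[v1, v2], v4], v3], v5], v6] + [[[[[v1, v4], v2], v3], v5], v6]
The forms do not match — not equal.

not equal: they reduce to [[[[[v1, v2], v4], v3], v5], v6] - [[[[[v1, v4], v2], v3], v5], v6] and -[[[[[v1, v2], v4], v3], v5], v6] + [[[[[v1, v4], v2], v3], v5], v6]


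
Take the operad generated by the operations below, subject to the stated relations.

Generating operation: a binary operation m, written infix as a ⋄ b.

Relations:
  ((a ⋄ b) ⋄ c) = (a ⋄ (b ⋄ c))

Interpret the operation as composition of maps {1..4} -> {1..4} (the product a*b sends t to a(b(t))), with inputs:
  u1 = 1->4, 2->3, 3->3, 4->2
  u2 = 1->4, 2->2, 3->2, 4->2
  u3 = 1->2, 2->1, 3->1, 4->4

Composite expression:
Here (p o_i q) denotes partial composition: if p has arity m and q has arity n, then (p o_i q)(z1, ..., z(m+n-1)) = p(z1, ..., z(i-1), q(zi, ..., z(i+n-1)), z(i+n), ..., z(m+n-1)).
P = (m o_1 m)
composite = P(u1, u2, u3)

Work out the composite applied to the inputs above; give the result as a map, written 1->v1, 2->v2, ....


1->3, 2->2, 3->2, 4->3

(u1 ⋄ u2) = 1->2, 2->3, 3->3, 4->3
((u1 ⋄ u2) ⋄ u3) = 1->3, 2->2, 3->2, 4->3


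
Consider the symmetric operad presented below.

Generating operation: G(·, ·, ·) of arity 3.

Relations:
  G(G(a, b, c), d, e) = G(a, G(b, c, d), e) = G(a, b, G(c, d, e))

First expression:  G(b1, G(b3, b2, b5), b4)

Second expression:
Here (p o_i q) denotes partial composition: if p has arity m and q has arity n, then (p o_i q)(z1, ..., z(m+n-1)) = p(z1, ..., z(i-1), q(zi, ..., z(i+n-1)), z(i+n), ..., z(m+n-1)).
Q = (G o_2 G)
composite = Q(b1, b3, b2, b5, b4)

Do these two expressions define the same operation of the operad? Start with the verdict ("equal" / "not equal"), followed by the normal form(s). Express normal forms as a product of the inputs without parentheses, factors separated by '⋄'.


equal; the common form is b1 ⋄ b3 ⋄ b2 ⋄ b5 ⋄ b4


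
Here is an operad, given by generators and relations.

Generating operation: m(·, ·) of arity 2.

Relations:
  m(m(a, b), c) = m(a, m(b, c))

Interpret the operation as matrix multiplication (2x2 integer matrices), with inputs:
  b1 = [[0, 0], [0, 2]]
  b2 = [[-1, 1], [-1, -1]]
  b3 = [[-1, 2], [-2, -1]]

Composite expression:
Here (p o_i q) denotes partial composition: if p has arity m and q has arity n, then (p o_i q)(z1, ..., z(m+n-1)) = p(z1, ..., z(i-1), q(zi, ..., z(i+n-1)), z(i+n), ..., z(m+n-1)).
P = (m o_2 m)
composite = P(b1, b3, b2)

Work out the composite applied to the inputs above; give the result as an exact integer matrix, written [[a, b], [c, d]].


m(b3, b2) = [[-1, -3], [3, -1]]
m(b1, m(b3, b2)) = [[0, 0], [6, -2]]

[[0, 0], [6, -2]]


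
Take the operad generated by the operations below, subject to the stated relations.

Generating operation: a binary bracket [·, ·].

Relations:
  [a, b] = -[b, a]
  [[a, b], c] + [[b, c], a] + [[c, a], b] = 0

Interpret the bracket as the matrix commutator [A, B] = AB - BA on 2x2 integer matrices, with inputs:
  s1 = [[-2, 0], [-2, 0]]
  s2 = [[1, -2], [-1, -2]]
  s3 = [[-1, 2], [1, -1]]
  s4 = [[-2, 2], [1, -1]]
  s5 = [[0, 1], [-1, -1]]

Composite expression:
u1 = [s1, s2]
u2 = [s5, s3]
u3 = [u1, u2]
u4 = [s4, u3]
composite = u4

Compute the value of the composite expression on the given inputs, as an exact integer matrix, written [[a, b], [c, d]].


[[-72, -8], [-32, 72]]


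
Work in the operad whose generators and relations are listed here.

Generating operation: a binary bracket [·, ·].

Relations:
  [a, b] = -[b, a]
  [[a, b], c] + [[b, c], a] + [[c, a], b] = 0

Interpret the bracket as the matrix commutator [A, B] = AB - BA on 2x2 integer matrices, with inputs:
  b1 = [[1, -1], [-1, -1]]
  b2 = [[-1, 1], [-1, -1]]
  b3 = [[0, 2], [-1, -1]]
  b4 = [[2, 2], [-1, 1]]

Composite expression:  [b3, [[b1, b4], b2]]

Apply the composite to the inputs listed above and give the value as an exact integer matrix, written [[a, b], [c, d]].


[[18, 30], [6, -18]]

[b1, b4] = [[3, 5], [1, -3]]
[[b1, b4], b2] = [[-6, 6], [6, 6]]
[b3, [[b1, b4], b2]] = [[18, 30], [6, -18]]


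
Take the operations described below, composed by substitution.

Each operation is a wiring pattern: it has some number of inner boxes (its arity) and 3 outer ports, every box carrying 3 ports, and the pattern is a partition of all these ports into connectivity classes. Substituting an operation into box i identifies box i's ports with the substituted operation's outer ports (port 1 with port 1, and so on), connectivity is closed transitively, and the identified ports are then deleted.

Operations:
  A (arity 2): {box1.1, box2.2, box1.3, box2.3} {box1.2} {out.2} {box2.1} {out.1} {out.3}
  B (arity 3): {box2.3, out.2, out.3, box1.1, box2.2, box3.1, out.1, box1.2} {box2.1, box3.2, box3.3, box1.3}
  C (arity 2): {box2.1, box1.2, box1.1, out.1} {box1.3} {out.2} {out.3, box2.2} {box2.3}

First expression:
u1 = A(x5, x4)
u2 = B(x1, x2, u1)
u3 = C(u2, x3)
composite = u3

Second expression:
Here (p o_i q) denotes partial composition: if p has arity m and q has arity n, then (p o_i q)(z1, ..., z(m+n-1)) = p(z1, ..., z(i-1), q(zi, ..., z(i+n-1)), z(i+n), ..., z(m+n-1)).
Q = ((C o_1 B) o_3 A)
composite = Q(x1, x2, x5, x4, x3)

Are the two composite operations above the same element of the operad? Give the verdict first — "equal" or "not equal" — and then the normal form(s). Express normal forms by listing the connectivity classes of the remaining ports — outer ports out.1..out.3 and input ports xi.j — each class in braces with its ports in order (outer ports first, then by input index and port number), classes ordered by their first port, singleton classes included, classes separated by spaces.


equal — both sides give {out.1, x1.1, x1.2, x2.2, x2.3, x3.1} {out.2} {out.3, x3.2} {x1.3, x2.1} {x3.3} {x4.1} {x4.2, x4.3, x5.1, x5.3} {x5.2}

Normal form of the first expression: {out.1, x1.1, x1.2, x2.2, x2.3, x3.1} {out.2} {out.3, x3.2} {x1.3, x2.1} {x3.3} {x4.1} {x4.2, x4.3, x5.1, x5.3} {x5.2}
Normal form of the second expression: {out.1, x1.1, x1.2, x2.2, x2.3, x3.1} {out.2} {out.3, x3.2} {x1.3, x2.1} {x3.3} {x4.1} {x4.2, x4.3, x5.1, x5.3} {x5.2}
Same normal form: equal.


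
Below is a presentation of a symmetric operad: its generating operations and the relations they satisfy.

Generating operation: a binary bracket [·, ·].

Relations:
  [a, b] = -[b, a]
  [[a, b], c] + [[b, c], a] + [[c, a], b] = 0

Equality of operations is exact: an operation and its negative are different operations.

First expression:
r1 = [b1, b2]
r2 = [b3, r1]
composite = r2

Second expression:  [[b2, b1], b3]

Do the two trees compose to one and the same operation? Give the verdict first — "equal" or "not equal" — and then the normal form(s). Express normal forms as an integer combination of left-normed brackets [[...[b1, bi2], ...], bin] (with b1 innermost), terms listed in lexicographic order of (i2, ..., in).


equal; both compose to -[[b1, b2], b3]

In normal form, the first expression is -[[b1, b2], b3]
In normal form, the second expression is -[[b1, b2], b3]
Same normal form: equal.


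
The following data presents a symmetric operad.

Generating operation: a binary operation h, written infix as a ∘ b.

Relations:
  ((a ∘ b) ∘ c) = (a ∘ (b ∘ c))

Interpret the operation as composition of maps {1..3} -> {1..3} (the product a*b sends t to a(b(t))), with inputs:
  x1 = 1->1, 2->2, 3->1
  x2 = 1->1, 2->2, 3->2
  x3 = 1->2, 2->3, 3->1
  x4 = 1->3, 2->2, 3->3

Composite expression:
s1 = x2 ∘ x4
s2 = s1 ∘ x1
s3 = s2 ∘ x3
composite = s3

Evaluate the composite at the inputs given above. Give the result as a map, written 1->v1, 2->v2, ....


1->2, 2->2, 3->2

(x2 ∘ x4) = 1->2, 2->2, 3->2
((x2 ∘ x4) ∘ x1) = 1->2, 2->2, 3->2
(((x2 ∘ x4) ∘ x1) ∘ x3) = 1->2, 2->2, 3->2


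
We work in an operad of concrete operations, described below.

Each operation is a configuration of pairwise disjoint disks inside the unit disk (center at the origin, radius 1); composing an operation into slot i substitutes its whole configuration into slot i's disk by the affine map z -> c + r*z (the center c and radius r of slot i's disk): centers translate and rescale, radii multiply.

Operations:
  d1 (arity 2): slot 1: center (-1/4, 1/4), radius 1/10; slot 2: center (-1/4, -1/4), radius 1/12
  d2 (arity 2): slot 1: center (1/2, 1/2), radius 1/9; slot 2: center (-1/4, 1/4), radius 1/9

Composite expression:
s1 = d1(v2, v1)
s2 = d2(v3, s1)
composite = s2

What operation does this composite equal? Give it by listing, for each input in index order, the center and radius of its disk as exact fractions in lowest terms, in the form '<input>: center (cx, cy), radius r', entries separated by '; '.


v1: center (-5/18, 2/9), radius 1/108; v2: center (-5/18, 5/18), radius 1/90; v3: center (1/2, 1/2), radius 1/9

Affine substitution under d2: radii multiply and v-centers shift.
for v3, the 1-step affine chain lands on center (1/2, 1/2), radius 1/9
for v2, the 2-step affine chain lands on center (-5/18, 5/18), radius 1/90
for v1, the 2-step affine chain lands on center (-5/18, 2/9), radius 1/108


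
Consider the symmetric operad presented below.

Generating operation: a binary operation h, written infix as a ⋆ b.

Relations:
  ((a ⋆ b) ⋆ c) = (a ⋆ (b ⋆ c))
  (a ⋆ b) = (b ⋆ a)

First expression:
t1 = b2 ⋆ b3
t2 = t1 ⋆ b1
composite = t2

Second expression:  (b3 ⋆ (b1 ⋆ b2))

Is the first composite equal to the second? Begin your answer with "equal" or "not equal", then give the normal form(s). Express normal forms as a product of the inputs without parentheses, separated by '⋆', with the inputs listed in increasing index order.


Reducing the first expression gives b1 ⋆ b2 ⋆ b3
Reducing the second expression gives b1 ⋆ b2 ⋆ b3
The forms coincide; equal.

equal: each reduces to b1 ⋆ b2 ⋆ b3


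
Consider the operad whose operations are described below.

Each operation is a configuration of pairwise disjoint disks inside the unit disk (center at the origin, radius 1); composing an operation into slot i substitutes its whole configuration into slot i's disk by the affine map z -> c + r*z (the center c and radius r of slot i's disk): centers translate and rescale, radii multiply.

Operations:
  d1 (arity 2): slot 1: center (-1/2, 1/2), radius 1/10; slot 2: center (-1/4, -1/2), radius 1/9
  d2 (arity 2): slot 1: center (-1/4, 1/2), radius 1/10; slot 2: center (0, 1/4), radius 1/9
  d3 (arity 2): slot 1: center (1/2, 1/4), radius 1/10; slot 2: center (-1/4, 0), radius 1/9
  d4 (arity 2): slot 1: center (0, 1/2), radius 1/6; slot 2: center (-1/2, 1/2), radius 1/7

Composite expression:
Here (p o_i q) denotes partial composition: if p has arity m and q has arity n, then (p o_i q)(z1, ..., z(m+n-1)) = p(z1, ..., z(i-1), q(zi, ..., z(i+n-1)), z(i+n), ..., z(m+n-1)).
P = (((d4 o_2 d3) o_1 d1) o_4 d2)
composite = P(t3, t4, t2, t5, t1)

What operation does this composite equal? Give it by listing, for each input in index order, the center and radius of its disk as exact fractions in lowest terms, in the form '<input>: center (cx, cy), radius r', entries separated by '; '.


t1: center (-15/28, 127/252), radius 1/567; t2: center (-3/7, 15/28), radius 1/70; t3: center (-1/12, 7/12), radius 1/60; t4: center (-1/24, 5/12), radius 1/54; t5: center (-34/63, 32/63), radius 1/630

Affine substitution under d4: radii multiply and t-centers shift.
t3 passes through 2 substitutions, ending at center (-1/12, 7/12), radius 1/60
t4 passes through 2 substitutions, ending at center (-1/24, 5/12), radius 1/54
t2 passes through 2 substitutions, ending at center (-3/7, 15/28), radius 1/70
t5 passes through 3 substitutions, ending at center (-34/63, 32/63), radius 1/630
t1 passes through 3 substitutions, ending at center (-15/28, 127/252), radius 1/567
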